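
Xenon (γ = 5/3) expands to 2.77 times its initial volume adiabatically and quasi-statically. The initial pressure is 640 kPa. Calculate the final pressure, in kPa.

Since PV^γ is constant along a reversible adiabat, P₂ = P₁ (V₁/V₂)^γ.
P₂ = 640 × (1/2.77)^(5/3) = 117.1 kPa.

P₂ ≈ 117 kPa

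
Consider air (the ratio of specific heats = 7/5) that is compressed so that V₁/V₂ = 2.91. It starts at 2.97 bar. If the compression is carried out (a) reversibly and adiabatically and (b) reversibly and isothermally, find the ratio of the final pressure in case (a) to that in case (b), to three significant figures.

Isothermal: P_b = P₁(V₁/V₂) = 2.97×2.91.
Adiabatic: P_a = P₁(V₁/V₂)^γ = 2.97×2.91^(7/5).
P_a/P_b = (V₁/V₂)^(γ−1) = 2.91^(2/5) = 1.533.

P_adiabatic / P_isothermal ≈ 1.53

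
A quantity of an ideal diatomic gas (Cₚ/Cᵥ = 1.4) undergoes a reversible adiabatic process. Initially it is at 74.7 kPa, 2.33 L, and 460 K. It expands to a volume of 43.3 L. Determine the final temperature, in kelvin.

T₂ ≈ 143 K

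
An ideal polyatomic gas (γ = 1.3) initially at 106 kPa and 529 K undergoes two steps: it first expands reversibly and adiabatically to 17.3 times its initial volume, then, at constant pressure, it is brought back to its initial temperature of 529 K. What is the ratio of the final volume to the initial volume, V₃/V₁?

V₃/V₁ ≈ 40.7

Adiabatic step: V₂/V₁ = 17.3; T₂ = T₁·(1/17.3)^(0.3) = 224.9 K.
Isobaric step: V₃/V₂ = T₃/T₂ = 529/224.9.
V₃/V₁ = (V₂/V₁)(V₃/V₂) = 17.3 × (529/224.9) = 40.69.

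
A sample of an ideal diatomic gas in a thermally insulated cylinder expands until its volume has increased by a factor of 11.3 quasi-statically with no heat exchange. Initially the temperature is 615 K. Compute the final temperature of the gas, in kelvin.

Adiabatic: T₁V₁^(γ−1) = T₂V₂^(γ−1) ⇒ T₂ = T₁ (V₁/V₂)^(γ−1).
For a diatomic ideal gas γ = 7/5, so γ−1 = 2/5.
T₂ = 615 × (1/11.3)^(2/5) = 233.2 K.

T₂ ≈ 233 K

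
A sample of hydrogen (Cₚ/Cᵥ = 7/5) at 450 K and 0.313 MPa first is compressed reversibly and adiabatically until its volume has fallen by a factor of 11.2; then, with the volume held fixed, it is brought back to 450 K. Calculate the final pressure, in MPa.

Adiabatic step (PV^γ = const): P₂ = 0.313×11.2^(7/5) = 9.214 MPa; T₂ = 450×11.2^(2/5) = 1183 K.
Isochoric: P₃ = P₂(T₃/T₂) = 9.214 × (450/1183) = 3.506 MPa.

P₃ ≈ 3.51 MPa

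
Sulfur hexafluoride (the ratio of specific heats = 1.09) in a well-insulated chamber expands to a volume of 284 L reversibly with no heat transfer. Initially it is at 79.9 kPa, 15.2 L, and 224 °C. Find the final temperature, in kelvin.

T₂ ≈ 382 K

Adiabatic: T₁V₁^(γ−1) = T₂V₂^(γ−1) ⇒ T₂ = T₁ (V₁/V₂)^(γ−1).
T₁ = 224 °C = 497.1 K.
T₂ = 497.1 × (15.2/284)^(0.09) = 382 K.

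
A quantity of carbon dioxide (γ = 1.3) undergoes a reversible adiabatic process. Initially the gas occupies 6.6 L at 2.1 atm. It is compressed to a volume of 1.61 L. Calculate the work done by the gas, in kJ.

P₂ = P₁(V₁/V₂)^γ = 2.1×(6.6/1.61)^(1.3) = 13.14 atm.
For a reversible adiabat, W_by_gas = (P₁V₁ − P₂V₂)/(γ−1).
W_by = (212800×0.0066 − 1.332×10^6×0.00161) / (0.3) = -2467 J.

W ≈ -2.47 kJ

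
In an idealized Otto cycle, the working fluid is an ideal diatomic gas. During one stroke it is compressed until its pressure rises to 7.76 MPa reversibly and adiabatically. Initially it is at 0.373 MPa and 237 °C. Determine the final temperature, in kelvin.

T₂ ≈ 1210 K

Along an adiabat T P^((1−γ)/γ) is constant, so T₂ = T₁ (P₂/P₁)^((γ−1)/γ).
For a diatomic ideal gas γ = 7/5, so (γ−1)/γ = 2/7.
T₁ = 237 °C = 510.1 K.
T₂ = 510.1 × (7.76/0.373)^(2/7) = 1214 K.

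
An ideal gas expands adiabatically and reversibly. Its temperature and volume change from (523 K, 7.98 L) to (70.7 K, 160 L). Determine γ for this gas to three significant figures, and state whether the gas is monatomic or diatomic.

TV^(γ−1) = const ⇒ γ − 1 = ln(T₂/T₁) / ln(V₁/V₂).
γ = 1 + ln(70.7/523) / ln(7.98/160) = 1.667.
γ ≈ 1.67 is close to 5/3, so the gas is monatomic.

γ ≈ 1.67; monatomic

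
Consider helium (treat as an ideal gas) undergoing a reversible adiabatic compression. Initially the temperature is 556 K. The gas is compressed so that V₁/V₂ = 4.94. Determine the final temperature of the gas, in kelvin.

T₂ ≈ 1610 K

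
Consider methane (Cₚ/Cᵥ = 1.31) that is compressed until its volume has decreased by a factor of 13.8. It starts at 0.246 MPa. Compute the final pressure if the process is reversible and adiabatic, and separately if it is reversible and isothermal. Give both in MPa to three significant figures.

Isothermal: P₂ = P₁(V₁/V₂) = 0.246×13.8 = 3.395 MPa.
Adiabatic: P₂ = P₁(V₁/V₂)^γ = 0.246×13.8^(1.31) = 7.659 MPa.

adiabatic: 7.66 MPa; isothermal: 3.39 MPa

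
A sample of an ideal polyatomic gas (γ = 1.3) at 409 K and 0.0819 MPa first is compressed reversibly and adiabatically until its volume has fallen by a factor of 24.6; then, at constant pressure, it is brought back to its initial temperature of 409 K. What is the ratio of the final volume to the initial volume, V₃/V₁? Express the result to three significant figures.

Adiabatic step: V₂/V₁ = 0.04065; T₂ = T₁·24.6^(0.3) = 1069 K.
Isobaric step: V₃/V₂ = T₃/T₂ = 409/1069.
V₃/V₁ = (V₂/V₁)(V₃/V₂) = 0.04065 × (409/1069) = 0.01555.

V₃/V₁ ≈ 0.0156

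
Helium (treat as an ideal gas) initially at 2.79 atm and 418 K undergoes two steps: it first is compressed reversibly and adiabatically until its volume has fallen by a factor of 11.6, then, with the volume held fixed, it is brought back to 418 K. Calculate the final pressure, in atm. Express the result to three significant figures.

P₃ ≈ 32.4 atm

For a monatomic ideal gas γ = 5/3.
Adiabatic step (PV^γ = const): P₂ = 2.79×11.6^(5/3) = 165.8 atm; T₂ = 418×11.6^(2/3) = 2142 K.
Isochoric: P₃ = P₂(T₃/T₂) = 165.8 × (418/2142) = 32.36 atm.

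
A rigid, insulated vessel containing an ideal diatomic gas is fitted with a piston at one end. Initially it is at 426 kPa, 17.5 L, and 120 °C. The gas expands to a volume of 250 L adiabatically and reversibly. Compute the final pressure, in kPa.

P₂ ≈ 10.3 kPa

Adiabatic: P₁V₁^γ = P₂V₂^γ ⇒ P₂ = P₁ (V₁/V₂)^γ.
γ = 7/5 for a diatomic ideal gas.
P₂ = 426 × (17.5/250)^(7/5) = 10.29 kPa.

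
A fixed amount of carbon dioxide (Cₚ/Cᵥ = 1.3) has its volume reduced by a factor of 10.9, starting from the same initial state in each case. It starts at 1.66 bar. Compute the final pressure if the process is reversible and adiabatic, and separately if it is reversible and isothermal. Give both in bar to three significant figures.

Isothermal: P₂ = P₁(V₁/V₂) = 1.66×10.9 = 18.09 bar.
Adiabatic: P₂ = P₁(V₁/V₂)^γ = 1.66×10.9^(1.3) = 37.05 bar.

adiabatic: 37.0 bar; isothermal: 18.1 bar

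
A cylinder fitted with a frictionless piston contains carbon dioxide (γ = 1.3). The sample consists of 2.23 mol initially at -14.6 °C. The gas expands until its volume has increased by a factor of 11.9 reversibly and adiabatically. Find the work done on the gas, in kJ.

For a reversible adiabat TV^(γ−1) is constant, so T₂ = T₁ (V₁/V₂)^(γ−1).
T₁ = -14.6 °C = 258.5 K.
T₂ = 258.5 × (1/11.9)^(0.3) = 123 K.
Q = 0, so ΔU = W_on_gas = nCᵥΔT with Cᵥ = R/(γ−1) = 27.71 J/(mol·K).
ΔU = 2.23 × 27.71 × (123 − 258.5) = -8378 J.

W ≈ -8.38 kJ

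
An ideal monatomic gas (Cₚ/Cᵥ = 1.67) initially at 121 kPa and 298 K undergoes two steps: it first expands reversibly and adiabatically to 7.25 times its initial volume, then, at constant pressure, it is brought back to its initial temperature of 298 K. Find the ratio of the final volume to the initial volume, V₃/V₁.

V₃/V₁ ≈ 27.3

Adiabatic step: V₂/V₁ = 7.25; T₂ = T₁·(1/7.25)^(0.67) = 79.03 K.
Isobaric step: V₃/V₂ = T₃/T₂ = 298/79.03.
V₃/V₁ = (V₂/V₁)(V₃/V₂) = 7.25 × (298/79.03) = 27.34.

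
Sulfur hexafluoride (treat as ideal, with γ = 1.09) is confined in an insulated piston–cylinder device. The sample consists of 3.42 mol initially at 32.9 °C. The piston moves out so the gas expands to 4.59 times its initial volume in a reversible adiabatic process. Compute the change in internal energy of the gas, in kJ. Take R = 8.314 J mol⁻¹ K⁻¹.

ΔU ≈ -12.4 kJ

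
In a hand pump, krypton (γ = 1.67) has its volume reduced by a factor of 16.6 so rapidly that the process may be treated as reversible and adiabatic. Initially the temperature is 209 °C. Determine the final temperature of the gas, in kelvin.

For a reversible adiabat TV^(γ−1) is constant, so T₂ = T₁ (V₁/V₂)^(γ−1).
T₁ = 209 °C = 482.1 K.
T₂ = 482.1 × 16.6^(0.67) = 3167 K.

T₂ ≈ 3170 K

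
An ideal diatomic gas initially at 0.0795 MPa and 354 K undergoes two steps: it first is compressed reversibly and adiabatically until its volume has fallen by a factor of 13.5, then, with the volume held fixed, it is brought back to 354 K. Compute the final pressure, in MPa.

P₃ ≈ 1.07 MPa

For a diatomic ideal gas γ = 7/5.
Adiabatic step (PV^γ = const): P₂ = 0.0795×13.5^(7/5) = 3.04 MPa; T₂ = 354×13.5^(2/5) = 1003 K.
Isochoric: P₃ = P₂(T₃/T₂) = 3.04 × (354/1003) = 1.073 MPa.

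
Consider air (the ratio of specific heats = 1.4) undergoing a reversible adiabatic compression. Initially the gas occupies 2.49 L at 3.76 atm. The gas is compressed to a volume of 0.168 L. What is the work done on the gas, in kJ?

P₂ = P₁(V₁/V₂)^γ = 3.76×(2.49/0.168)^(1.4) = 163.8 atm.
For a reversible adiabat, W_by_gas = (P₁V₁ − P₂V₂)/(γ−1).
W_by = (381000×0.00249 − 1.66×10^7×0.000168) / (0.4) = -4601 J.
W_on_gas = −W_by = 4601 J.

W ≈ 4.60 kJ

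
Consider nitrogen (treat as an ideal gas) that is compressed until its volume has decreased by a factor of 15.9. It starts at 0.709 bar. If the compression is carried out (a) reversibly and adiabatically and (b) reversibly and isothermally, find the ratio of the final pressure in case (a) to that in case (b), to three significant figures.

For a diatomic ideal gas γ = 7/5.
Isothermal: P_b = P₁(V₁/V₂) = 0.709×15.9.
Adiabatic: P_a = P₁(V₁/V₂)^γ = 0.709×15.9^(7/5).
P_a/P_b = (V₁/V₂)^(γ−1) = 15.9^(2/5) = 3.024.

P_adiabatic / P_isothermal ≈ 3.02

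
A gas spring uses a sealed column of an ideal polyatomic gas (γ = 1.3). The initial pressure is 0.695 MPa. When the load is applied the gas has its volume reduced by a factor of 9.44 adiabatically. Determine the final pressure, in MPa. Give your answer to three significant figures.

P₂ ≈ 12.9 MPa

Since PV^γ is constant along a reversible adiabat, P₂ = P₁ (V₁/V₂)^γ.
P₂ = 0.695 × 9.44^(1.3) = 12.87 MPa.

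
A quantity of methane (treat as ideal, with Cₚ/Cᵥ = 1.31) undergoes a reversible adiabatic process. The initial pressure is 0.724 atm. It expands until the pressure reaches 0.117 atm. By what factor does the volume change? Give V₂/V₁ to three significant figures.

From PV^γ = const, V₂/V₁ = (P₁/P₂)^(1/γ).
V₂/V₁ = (0.724/0.117)^(0.763) = 4.02.

V₂/V₁ ≈ 4.02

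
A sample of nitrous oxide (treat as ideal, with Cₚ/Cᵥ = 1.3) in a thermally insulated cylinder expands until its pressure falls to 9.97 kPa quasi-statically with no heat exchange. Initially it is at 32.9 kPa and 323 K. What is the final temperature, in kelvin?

Along an adiabat T P^((1−γ)/γ) is constant, so T₂ = T₁ (P₂/P₁)^((γ−1)/γ).
T₂ = 323 × (9.97/32.9)^(0.231) = 245.2 K.

T₂ ≈ 245 K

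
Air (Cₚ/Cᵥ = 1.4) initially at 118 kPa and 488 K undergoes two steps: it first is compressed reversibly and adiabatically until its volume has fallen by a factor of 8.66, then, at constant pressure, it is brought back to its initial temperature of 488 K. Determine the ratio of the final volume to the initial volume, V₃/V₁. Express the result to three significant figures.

V₃/V₁ ≈ 0.0487

Adiabatic step: V₂/V₁ = 0.1155; T₂ = T₁·8.66^(0.4) = 1157 K.
Isobaric step: V₃/V₂ = T₃/T₂ = 488/1157.
V₃/V₁ = (V₂/V₁)(V₃/V₂) = 0.1155 × (488/1157) = 0.04869.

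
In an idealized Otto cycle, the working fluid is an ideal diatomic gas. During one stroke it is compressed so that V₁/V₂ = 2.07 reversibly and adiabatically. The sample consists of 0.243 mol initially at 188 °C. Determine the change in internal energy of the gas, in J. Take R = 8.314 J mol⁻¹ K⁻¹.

ΔU ≈ 787 J

For a reversible adiabat TV^(γ−1) is constant, so T₂ = T₁ (V₁/V₂)^(γ−1).
γ = 7/5 for a diatomic ideal gas, so γ−1 = 2/5.
T₁ = 188 °C = 461.1 K.
T₂ = 461.1 × 2.07^(2/5) = 616.9 K.
Q = 0, so ΔU = W_on_gas = nCᵥΔT with Cᵥ = R/(γ−1) = 20.79 J/(mol·K).
ΔU = 0.243 × 20.79 × (616.9 − 461.1) = 786.8 J.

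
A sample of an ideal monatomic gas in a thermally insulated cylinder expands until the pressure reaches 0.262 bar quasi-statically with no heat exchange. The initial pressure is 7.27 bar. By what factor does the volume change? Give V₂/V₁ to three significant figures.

V₂/V₁ ≈ 7.34

From PV^γ = const, V₂/V₁ = (P₁/P₂)^(1/γ).
For a monatomic ideal gas γ = 5/3.
V₂/V₁ = (7.27/0.262)^(3/5) = 7.344.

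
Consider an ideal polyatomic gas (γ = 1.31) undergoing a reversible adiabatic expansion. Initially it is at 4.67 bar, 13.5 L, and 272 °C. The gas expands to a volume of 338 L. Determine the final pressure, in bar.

Since PV^γ is constant along a reversible adiabat, P₂ = P₁ (V₁/V₂)^γ.
P₂ = 4.67 × (13.5/338)^(1.31) = 0.06873 bar.

P₂ ≈ 0.0687 bar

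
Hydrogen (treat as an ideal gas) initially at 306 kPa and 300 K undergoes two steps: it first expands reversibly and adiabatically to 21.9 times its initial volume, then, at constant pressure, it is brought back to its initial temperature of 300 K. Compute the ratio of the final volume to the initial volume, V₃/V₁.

For a diatomic ideal gas γ = 7/5.
Adiabatic step: V₂/V₁ = 21.9; T₂ = T₁·(1/21.9)^(2/5) = 87.29 K.
Isobaric step: V₃/V₂ = T₃/T₂ = 300/87.29.
V₃/V₁ = (V₂/V₁)(V₃/V₂) = 21.9 × (300/87.29) = 75.27.

V₃/V₁ ≈ 75.3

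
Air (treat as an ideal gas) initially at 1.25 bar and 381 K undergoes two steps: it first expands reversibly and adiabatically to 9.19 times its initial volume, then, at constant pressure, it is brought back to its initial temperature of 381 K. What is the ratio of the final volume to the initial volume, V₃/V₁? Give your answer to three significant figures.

V₃/V₁ ≈ 22.3

For a diatomic ideal gas γ = 7/5.
Adiabatic step: V₂/V₁ = 9.19; T₂ = T₁·(1/9.19)^(2/5) = 156.9 K.
Isobaric step: V₃/V₂ = T₃/T₂ = 381/156.9.
V₃/V₁ = (V₂/V₁)(V₃/V₂) = 9.19 × (381/156.9) = 22.32.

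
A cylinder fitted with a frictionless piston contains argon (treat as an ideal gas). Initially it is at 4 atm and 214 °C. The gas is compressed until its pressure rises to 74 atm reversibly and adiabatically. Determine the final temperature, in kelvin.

T₂ ≈ 1570 K

Adiabatic: T₂/T₁ = (P₂/P₁)^((γ−1)/γ).
For a monatomic ideal gas γ = 5/3, so (γ−1)/γ = 2/5.
T₁ = 214 °C = 487.1 K.
T₂ = 487.1 × (74/4)^(2/5) = 1565 K.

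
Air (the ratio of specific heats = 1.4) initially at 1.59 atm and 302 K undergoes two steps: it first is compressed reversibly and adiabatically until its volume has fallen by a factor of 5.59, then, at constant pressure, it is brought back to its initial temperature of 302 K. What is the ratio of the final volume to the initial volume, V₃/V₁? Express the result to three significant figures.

Adiabatic step: V₂/V₁ = 0.1789; T₂ = T₁·5.59^(0.4) = 601.1 K.
Isobaric step: V₃/V₂ = T₃/T₂ = 302/601.1.
V₃/V₁ = (V₂/V₁)(V₃/V₂) = 0.1789 × (302/601.1) = 0.08987.

V₃/V₁ ≈ 0.0899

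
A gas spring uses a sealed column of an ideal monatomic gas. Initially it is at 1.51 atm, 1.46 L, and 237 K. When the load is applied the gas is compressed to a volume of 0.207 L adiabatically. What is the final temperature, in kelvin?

T₂ ≈ 872 K

For a reversible adiabat TV^(γ−1) is constant, so T₂ = T₁ (V₁/V₂)^(γ−1).
γ = 5/3 for a monatomic ideal gas.
T₂ = 237 × (1.46/0.207)^(2/3) = 871.6 K.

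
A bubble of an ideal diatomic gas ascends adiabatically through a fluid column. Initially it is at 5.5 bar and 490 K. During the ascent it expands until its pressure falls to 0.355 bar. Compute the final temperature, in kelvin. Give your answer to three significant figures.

Adiabatic: T₂/T₁ = (P₂/P₁)^((γ−1)/γ).
For a diatomic ideal gas γ = 7/5, so (γ−1)/γ = 2/7.
T₂ = 490 × (0.355/5.5)^(2/7) = 224 K.

T₂ ≈ 224 K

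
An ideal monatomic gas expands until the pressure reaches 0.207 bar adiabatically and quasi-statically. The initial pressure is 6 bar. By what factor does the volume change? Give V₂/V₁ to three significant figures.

V₂/V₁ ≈ 7.54

From PV^γ = const, V₂/V₁ = (P₁/P₂)^(1/γ).
For a monatomic ideal gas γ = 5/3.
V₂/V₁ = (6/0.207)^(3/5) = 7.539.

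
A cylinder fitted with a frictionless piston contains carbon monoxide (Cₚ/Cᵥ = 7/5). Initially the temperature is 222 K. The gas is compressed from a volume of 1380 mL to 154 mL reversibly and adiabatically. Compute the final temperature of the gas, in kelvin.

T₂ ≈ 534 K

For a reversible adiabat TV^(γ−1) is constant, so T₂ = T₁ (V₁/V₂)^(γ−1).
T₂ = 222 × (1380/154)^(2/5) = 533.7 K.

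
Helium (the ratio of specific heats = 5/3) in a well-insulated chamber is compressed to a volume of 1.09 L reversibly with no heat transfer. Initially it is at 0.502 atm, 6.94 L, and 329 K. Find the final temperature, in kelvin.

T₂ ≈ 1130 K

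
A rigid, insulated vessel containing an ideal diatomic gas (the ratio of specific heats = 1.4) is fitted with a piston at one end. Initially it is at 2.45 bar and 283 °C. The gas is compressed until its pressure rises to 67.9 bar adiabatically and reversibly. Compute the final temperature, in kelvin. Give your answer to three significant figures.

Adiabatic: T₂/T₁ = (P₂/P₁)^((γ−1)/γ).
T₁ = 283 °C = 556.1 K.
T₂ = 556.1 × (67.9/2.45)^(0.286) = 1437 K.

T₂ ≈ 1440 K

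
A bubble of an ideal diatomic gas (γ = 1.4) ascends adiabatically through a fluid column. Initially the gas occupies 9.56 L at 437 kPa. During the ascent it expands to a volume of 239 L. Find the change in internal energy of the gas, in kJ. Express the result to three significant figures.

P₂ = P₁(V₁/V₂)^γ = 437×(9.56/239)^(1.4) = 4.824 kPa.
For a reversible adiabat, W_by_gas = (P₁V₁ − P₂V₂)/(γ−1).
W_by = (437000×0.00956 − 4824×0.239) / (0.4) = 7562 J.
Q = 0 ⇒ ΔU = −W_by = -7562 J.

ΔU ≈ -7.56 kJ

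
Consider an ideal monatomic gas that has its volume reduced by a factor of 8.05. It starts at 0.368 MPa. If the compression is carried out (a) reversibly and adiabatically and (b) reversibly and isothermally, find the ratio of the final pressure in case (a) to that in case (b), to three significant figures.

P_adiabatic / P_isothermal ≈ 4.02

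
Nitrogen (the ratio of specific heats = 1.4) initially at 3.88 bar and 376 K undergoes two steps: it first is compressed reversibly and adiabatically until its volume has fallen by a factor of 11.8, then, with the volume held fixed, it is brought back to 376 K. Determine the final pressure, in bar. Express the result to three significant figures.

P₃ ≈ 45.8 bar

Adiabatic step (PV^γ = const): P₂ = 3.88×11.8^(1.4) = 122.9 bar; T₂ = 376×11.8^(0.4) = 1009 K.
Isochoric: P₃ = P₂(T₃/T₂) = 122.9 × (376/1009) = 45.78 bar.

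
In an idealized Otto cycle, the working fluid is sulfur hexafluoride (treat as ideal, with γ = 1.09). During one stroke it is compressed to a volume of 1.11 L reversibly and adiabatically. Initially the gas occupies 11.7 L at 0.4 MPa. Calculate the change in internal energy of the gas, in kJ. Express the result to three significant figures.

ΔU ≈ 12.3 kJ

P₂ = P₁(V₁/V₂)^γ = 0.4×(11.7/1.11)^(1.09) = 5.212 MPa.
For a reversible adiabat, W_by_gas = (P₁V₁ − P₂V₂)/(γ−1).
W_by = (400000×0.0117 − 5.212×10^6×0.00111) / (0.09) = -12280 J.
Q = 0 ⇒ ΔU = −W_by = 12280 J.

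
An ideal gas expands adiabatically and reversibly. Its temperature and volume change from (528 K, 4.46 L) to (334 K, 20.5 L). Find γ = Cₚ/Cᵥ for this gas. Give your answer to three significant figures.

TV^(γ−1) = const ⇒ γ − 1 = ln(T₂/T₁) / ln(V₁/V₂).
γ = 1 + ln(334/528) / ln(4.46/20.5) = 1.3.

γ ≈ 1.30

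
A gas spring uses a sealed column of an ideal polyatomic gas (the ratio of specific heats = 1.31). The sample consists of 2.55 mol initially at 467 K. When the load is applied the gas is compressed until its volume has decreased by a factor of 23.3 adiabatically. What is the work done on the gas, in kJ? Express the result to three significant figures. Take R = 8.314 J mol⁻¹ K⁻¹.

W ≈ 52.8 kJ

For a reversible adiabat TV^(γ−1) is constant, so T₂ = T₁ (V₁/V₂)^(γ−1).
T₂ = 467 × 23.3^(0.31) = 1239 K.
Q = 0, so ΔU = W_on_gas = nCᵥΔT with Cᵥ = R/(γ−1) = 26.82 J/(mol·K).
ΔU = 2.55 × 26.82 × (1239 − 467) = 52820 J.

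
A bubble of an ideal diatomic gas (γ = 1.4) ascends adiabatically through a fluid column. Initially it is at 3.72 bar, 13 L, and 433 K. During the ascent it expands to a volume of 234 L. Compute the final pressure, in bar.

Since PV^γ is constant along a reversible adiabat, P₂ = P₁ (V₁/V₂)^γ.
P₂ = 3.72 × (13/234)^(1.4) = 0.06504 bar.

P₂ ≈ 0.0650 bar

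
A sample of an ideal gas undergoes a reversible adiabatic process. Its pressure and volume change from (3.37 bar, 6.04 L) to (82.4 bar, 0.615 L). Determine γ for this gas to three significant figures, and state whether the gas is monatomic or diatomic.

PV^γ = const ⇒ γ = ln(P₂/P₁) / ln(V₁/V₂).
γ = ln(82.4/3.37) / ln(6.04/0.615) = 1.399.
γ ≈ 1.40 is close to 7/5, so the gas is diatomic.

γ ≈ 1.40; diatomic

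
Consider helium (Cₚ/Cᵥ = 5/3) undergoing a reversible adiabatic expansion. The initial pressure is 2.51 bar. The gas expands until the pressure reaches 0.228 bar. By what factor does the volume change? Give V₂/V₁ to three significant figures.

V₂/V₁ ≈ 4.22

From PV^γ = const, V₂/V₁ = (P₁/P₂)^(1/γ).
V₂/V₁ = (2.51/0.228)^(3/5) = 4.217.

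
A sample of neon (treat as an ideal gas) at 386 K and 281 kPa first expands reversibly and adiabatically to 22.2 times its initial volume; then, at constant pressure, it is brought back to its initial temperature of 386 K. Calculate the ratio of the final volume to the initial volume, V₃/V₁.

V₃/V₁ ≈ 175

For a monatomic ideal gas γ = 5/3.
Adiabatic step: V₂/V₁ = 22.2; T₂ = T₁·(1/22.2)^(2/3) = 48.87 K.
Isobaric step: V₃/V₂ = T₃/T₂ = 386/48.87.
V₃/V₁ = (V₂/V₁)(V₃/V₂) = 22.2 × (386/48.87) = 175.4.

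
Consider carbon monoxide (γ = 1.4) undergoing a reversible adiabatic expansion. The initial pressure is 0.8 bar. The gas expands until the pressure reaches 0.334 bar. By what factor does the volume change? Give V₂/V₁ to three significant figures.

From PV^γ = const, V₂/V₁ = (P₁/P₂)^(1/γ).
V₂/V₁ = (0.8/0.334)^(0.714) = 1.866.

V₂/V₁ ≈ 1.87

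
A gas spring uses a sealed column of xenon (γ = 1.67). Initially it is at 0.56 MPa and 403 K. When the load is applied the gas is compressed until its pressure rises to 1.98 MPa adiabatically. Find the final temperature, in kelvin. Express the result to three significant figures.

T₂ ≈ 669 K

Adiabatic: T₂/T₁ = (P₂/P₁)^((γ−1)/γ).
T₂ = 403 × (1.98/0.56)^(0.401) = 668.9 K.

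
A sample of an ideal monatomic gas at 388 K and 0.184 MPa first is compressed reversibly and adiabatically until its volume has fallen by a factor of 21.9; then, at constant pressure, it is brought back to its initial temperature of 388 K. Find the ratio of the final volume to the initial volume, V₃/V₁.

For a monatomic ideal gas γ = 5/3.
Adiabatic step: V₂/V₁ = 0.04566; T₂ = T₁·21.9^(2/3) = 3037 K.
Isobaric step: V₃/V₂ = T₃/T₂ = 388/3037.
V₃/V₁ = (V₂/V₁)(V₃/V₂) = 0.04566 × (388/3037) = 0.005833.

V₃/V₁ ≈ 0.00583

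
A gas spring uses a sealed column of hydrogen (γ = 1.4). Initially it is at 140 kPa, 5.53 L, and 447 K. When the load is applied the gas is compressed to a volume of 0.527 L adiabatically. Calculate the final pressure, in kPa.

P₂ ≈ 3760 kPa

Adiabatic: P₁V₁^γ = P₂V₂^γ ⇒ P₂ = P₁ (V₁/V₂)^γ.
P₂ = 140 × (5.53/0.527)^(1.4) = 3762 kPa.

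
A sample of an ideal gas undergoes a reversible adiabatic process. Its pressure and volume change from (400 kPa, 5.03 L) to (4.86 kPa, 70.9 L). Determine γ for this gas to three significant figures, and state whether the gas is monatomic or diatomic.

PV^γ = const ⇒ γ = ln(P₂/P₁) / ln(V₁/V₂).
γ = ln(4.86/400) / ln(5.03/70.9) = 1.667.
γ ≈ 1.67 is close to 5/3, so the gas is monatomic.

γ ≈ 1.67; monatomic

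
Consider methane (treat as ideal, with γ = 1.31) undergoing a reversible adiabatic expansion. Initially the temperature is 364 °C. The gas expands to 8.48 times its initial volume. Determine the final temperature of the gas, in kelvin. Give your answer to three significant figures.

T₂ ≈ 328 K

Adiabatic: T₁V₁^(γ−1) = T₂V₂^(γ−1) ⇒ T₂ = T₁ (V₁/V₂)^(γ−1).
T₁ = 364 °C = 637.1 K.
T₂ = 637.1 × (1/8.48)^(0.31) = 328.4 K.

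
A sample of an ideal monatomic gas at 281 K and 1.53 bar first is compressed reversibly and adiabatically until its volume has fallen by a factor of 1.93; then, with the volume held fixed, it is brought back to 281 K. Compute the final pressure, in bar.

P₃ ≈ 2.95 bar

For a monatomic ideal gas γ = 5/3.
Adiabatic step (PV^γ = const): P₂ = 1.53×1.93^(5/3) = 4.577 bar; T₂ = 281×1.93^(2/3) = 435.6 K.
Isochoric: P₃ = P₂(T₃/T₂) = 4.577 × (281/435.6) = 2.953 bar.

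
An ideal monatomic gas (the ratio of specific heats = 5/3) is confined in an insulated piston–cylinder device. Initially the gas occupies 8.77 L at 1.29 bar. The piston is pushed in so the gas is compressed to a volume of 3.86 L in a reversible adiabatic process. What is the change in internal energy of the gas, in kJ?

ΔU ≈ 1.24 kJ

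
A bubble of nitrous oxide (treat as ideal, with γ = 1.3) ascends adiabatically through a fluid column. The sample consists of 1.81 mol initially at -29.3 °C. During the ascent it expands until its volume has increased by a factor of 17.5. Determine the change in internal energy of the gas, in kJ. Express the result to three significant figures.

ΔU ≈ -7.05 kJ

For a reversible adiabat TV^(γ−1) is constant, so T₂ = T₁ (V₁/V₂)^(γ−1).
T₁ = -29.3 °C = 243.8 K.
T₂ = 243.8 × (1/17.5)^(0.3) = 103.3 K.
Q = 0, so ΔU = W_on_gas = nCᵥΔT with Cᵥ = R/(γ−1) = 27.71 J/(mol·K).
ΔU = 1.81 × 27.71 × (103.3 − 243.8) = -7049 J.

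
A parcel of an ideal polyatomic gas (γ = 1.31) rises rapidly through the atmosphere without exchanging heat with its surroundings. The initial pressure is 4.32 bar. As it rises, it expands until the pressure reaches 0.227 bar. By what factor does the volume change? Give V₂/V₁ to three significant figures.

V₂/V₁ ≈ 9.48

From PV^γ = const, V₂/V₁ = (P₁/P₂)^(1/γ).
V₂/V₁ = (4.32/0.227)^(0.763) = 9.477.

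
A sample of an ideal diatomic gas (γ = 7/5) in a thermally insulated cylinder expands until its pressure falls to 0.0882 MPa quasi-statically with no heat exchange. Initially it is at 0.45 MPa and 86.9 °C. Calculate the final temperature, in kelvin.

T₂ ≈ 226 K

Along an adiabat T P^((1−γ)/γ) is constant, so T₂ = T₁ (P₂/P₁)^((γ−1)/γ).
T₁ = 86.9 °C = 360 K.
T₂ = 360 × (0.0882/0.45)^(2/7) = 226 K.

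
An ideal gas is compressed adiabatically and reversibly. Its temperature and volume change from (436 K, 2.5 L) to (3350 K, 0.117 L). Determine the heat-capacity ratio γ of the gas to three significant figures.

TV^(γ−1) = const ⇒ γ − 1 = ln(T₂/T₁) / ln(V₁/V₂).
γ = 1 + ln(3350/436) / ln(2.5/0.117) = 1.666.

γ ≈ 1.67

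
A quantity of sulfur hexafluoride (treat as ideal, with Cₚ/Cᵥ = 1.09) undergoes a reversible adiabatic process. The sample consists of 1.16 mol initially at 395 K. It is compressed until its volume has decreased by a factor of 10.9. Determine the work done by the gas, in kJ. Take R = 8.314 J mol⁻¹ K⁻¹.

For a reversible adiabat TV^(γ−1) is constant, so T₂ = T₁ (V₁/V₂)^(γ−1).
T₂ = 395 × 10.9^(0.09) = 489.7 K.
Q = 0, so ΔU = W_on_gas = nCᵥΔT with Cᵥ = R/(γ−1) = 92.38 J/(mol·K).
ΔU = 1.16 × 92.38 × (489.7 − 395) = 10150 J.
Work done by the gas = −ΔU = -10150 J.

W ≈ -10.2 kJ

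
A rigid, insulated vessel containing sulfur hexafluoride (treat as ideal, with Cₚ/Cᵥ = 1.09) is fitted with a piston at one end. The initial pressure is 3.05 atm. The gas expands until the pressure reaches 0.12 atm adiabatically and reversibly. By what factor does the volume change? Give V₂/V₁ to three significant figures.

V₂/V₁ ≈ 19.5

From PV^γ = const, V₂/V₁ = (P₁/P₂)^(1/γ).
V₂/V₁ = (3.05/0.12)^(0.917) = 19.46.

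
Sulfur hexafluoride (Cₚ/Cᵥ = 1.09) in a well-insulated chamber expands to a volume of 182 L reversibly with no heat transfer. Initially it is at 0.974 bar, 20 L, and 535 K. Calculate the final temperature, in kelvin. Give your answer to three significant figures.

T₂ ≈ 439 K

For a reversible adiabat TV^(γ−1) is constant, so T₂ = T₁ (V₁/V₂)^(γ−1).
T₂ = 535 × (20/182)^(0.09) = 438.6 K.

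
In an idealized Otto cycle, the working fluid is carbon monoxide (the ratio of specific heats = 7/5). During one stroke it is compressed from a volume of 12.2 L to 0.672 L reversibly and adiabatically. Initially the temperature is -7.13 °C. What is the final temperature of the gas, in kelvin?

T₂ ≈ 848 K

For a reversible adiabat TV^(γ−1) is constant, so T₂ = T₁ (V₁/V₂)^(γ−1).
T₁ = -7.13 °C = 266 K.
T₂ = 266 × (12.2/0.672)^(2/5) = 848.2 K.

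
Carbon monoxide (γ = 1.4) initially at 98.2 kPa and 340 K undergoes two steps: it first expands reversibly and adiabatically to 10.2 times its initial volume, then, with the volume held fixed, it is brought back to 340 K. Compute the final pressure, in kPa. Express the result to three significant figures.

Adiabatic step (PV^γ = const): P₂ = 98.2×(1/10.2)^(1.4) = 3.803 kPa; T₂ = 340×(1/10.2)^(0.4) = 134.3 K.
Isochoric: P₃ = P₂(T₃/T₂) = 3.803 × (340/134.3) = 9.627 kPa.

P₃ ≈ 9.63 kPa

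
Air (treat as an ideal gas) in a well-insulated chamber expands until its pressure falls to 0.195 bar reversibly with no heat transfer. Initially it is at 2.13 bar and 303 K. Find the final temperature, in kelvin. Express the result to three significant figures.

Adiabatic: T₂/T₁ = (P₂/P₁)^((γ−1)/γ).
For a diatomic ideal gas γ = 7/5, so (γ−1)/γ = 2/7.
T₂ = 303 × (0.195/2.13)^(2/7) = 153 K.

T₂ ≈ 153 K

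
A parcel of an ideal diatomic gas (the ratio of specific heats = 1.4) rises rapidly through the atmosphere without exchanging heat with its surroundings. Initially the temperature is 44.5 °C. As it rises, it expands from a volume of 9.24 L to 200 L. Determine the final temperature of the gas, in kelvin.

For a reversible adiabat TV^(γ−1) is constant, so T₂ = T₁ (V₁/V₂)^(γ−1).
T₁ = 44.5 °C = 317.6 K.
T₂ = 317.6 × (9.24/200)^(0.4) = 92.86 K.

T₂ ≈ 92.9 K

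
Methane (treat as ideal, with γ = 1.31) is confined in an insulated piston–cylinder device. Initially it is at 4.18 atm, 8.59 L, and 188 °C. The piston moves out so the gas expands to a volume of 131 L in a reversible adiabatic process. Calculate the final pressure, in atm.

Adiabatic: P₁V₁^γ = P₂V₂^γ ⇒ P₂ = P₁ (V₁/V₂)^γ.
P₂ = 4.18 × (8.59/131)^(1.31) = 0.1178 atm.

P₂ ≈ 0.118 atm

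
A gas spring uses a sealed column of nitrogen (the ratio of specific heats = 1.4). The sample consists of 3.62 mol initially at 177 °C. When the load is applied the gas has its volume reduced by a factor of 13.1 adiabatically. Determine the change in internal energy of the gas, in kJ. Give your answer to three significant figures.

For a reversible adiabat TV^(γ−1) is constant, so T₂ = T₁ (V₁/V₂)^(γ−1).
T₁ = 177 °C = 450.1 K.
T₂ = 450.1 × 13.1^(0.4) = 1260 K.
Q = 0, so ΔU = W_on_gas = nCᵥΔT with Cᵥ = R/(γ−1) = 20.79 J/(mol·K).
ΔU = 3.62 × 20.79 × (1260 − 450.1) = 60910 J.

ΔU ≈ 60.9 kJ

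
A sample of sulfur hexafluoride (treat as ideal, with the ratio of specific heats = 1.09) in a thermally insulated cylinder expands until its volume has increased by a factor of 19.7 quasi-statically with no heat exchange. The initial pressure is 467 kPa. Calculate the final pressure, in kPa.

P₂ ≈ 18.1 kPa

Adiabatic: P₁V₁^γ = P₂V₂^γ ⇒ P₂ = P₁ (V₁/V₂)^γ.
P₂ = 467 × (1/19.7)^(1.09) = 18.13 kPa.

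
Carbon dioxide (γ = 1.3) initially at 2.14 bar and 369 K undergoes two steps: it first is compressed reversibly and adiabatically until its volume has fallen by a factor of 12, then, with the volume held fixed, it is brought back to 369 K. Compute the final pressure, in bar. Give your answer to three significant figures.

P₃ ≈ 25.7 bar

Adiabatic step (PV^γ = const): P₂ = 2.14×12^(1.3) = 54.12 bar; T₂ = 369×12^(0.3) = 777.6 K.
Isochoric: P₃ = P₂(T₃/T₂) = 54.12 × (369/777.6) = 25.68 bar.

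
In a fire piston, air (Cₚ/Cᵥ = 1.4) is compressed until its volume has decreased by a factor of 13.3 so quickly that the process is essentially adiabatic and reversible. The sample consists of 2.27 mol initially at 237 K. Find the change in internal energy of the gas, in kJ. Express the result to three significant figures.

Adiabatic: T₁V₁^(γ−1) = T₂V₂^(γ−1) ⇒ T₂ = T₁ (V₁/V₂)^(γ−1).
T₂ = 237 × 13.3^(0.4) = 667.3 K.
Q = 0, so ΔU = W_on_gas = nCᵥΔT with Cᵥ = R/(γ−1) = 20.79 J/(mol·K).
ΔU = 2.27 × 20.79 × (667.3 − 237) = 20300 J.

ΔU ≈ 20.3 kJ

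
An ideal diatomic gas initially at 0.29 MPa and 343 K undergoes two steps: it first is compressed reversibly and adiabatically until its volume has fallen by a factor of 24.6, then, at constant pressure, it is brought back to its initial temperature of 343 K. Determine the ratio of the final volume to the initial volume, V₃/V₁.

V₃/V₁ ≈ 0.0113

For a diatomic ideal gas γ = 7/5.
Adiabatic step: V₂/V₁ = 0.04065; T₂ = T₁·24.6^(2/5) = 1235 K.
Isobaric step: V₃/V₂ = T₃/T₂ = 343/1235.
V₃/V₁ = (V₂/V₁)(V₃/V₂) = 0.04065 × (343/1235) = 0.01129.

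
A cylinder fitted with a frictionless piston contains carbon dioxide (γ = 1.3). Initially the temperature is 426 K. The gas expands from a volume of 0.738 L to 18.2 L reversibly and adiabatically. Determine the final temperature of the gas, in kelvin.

For a reversible adiabat TV^(γ−1) is constant, so T₂ = T₁ (V₁/V₂)^(γ−1).
T₂ = 426 × (0.738/18.2)^(0.3) = 162.9 K.

T₂ ≈ 163 K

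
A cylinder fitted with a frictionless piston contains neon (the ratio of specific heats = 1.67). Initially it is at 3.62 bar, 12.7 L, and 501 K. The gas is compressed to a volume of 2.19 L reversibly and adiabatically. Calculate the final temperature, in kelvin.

For a reversible adiabat TV^(γ−1) is constant, so T₂ = T₁ (V₁/V₂)^(γ−1).
T₂ = 501 × (12.7/2.19)^(0.67) = 1627 K.

T₂ ≈ 1630 K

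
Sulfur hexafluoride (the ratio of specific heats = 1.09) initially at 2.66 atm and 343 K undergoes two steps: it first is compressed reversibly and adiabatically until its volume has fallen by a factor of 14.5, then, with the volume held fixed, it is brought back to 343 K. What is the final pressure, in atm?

Adiabatic step (PV^γ = const): P₂ = 2.66×14.5^(1.09) = 49.07 atm; T₂ = 343×14.5^(0.09) = 436.3 K.
Isochoric: P₃ = P₂(T₃/T₂) = 49.07 × (343/436.3) = 38.57 atm.

P₃ ≈ 38.6 atm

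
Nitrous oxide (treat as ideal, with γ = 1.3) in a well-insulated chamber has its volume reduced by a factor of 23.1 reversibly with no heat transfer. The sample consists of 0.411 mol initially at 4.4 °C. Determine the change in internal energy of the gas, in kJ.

Adiabatic: T₁V₁^(γ−1) = T₂V₂^(γ−1) ⇒ T₂ = T₁ (V₁/V₂)^(γ−1).
T₁ = 4.4 °C = 277.5 K.
T₂ = 277.5 × 23.1^(0.3) = 711.9 K.
Q = 0, so ΔU = W_on_gas = nCᵥΔT with Cᵥ = R/(γ−1) = 27.71 J/(mol·K).
ΔU = 0.411 × 27.71 × (711.9 − 277.5) = 4947 J.

ΔU ≈ 4.95 kJ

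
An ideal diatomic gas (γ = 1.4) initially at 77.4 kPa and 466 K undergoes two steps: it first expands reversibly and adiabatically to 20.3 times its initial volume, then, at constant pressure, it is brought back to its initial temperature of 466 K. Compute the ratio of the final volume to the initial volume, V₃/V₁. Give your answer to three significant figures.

V₃/V₁ ≈ 67.7

Adiabatic step: V₂/V₁ = 20.3; T₂ = T₁·(1/20.3)^(0.4) = 139.8 K.
Isobaric step: V₃/V₂ = T₃/T₂ = 466/139.8.
V₃/V₁ = (V₂/V₁)(V₃/V₂) = 20.3 × (466/139.8) = 67.69.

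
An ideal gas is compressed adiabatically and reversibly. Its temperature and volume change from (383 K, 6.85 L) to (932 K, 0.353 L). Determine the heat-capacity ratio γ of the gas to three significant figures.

TV^(γ−1) = const ⇒ γ − 1 = ln(T₂/T₁) / ln(V₁/V₂).
γ = 1 + ln(932/383) / ln(6.85/0.353) = 1.3.

γ ≈ 1.30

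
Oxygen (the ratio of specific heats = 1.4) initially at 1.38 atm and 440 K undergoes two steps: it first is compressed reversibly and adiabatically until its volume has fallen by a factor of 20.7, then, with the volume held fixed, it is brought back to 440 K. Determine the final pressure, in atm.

Adiabatic step (PV^γ = const): P₂ = 1.38×20.7^(1.4) = 95.99 atm; T₂ = 440×20.7^(0.4) = 1479 K.
Isochoric: P₃ = P₂(T₃/T₂) = 95.99 × (440/1479) = 28.57 atm.

P₃ ≈ 28.6 atm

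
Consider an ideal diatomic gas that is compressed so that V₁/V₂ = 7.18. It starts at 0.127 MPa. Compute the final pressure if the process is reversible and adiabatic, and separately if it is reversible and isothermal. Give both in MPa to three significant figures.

adiabatic: 2.01 MPa; isothermal: 0.912 MPa

For a diatomic ideal gas γ = 7/5.
Isothermal: P₂ = P₁(V₁/V₂) = 0.127×7.18 = 0.9119 MPa.
Adiabatic: P₂ = P₁(V₁/V₂)^γ = 0.127×7.18^(7/5) = 2.006 MPa.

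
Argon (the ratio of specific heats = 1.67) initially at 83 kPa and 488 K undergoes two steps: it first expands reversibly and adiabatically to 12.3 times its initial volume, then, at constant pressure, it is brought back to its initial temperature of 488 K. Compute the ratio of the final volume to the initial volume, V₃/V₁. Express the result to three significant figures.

V₃/V₁ ≈ 66.1

Adiabatic step: V₂/V₁ = 12.3; T₂ = T₁·(1/12.3)^(0.67) = 90.82 K.
Isobaric step: V₃/V₂ = T₃/T₂ = 488/90.82.
V₃/V₁ = (V₂/V₁)(V₃/V₂) = 12.3 × (488/90.82) = 66.09.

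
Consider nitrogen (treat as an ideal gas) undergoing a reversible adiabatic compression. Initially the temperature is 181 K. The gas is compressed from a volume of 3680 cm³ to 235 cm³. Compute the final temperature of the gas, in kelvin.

T₂ ≈ 544 K

For a reversible adiabat TV^(γ−1) is constant, so T₂ = T₁ (V₁/V₂)^(γ−1).
For a diatomic ideal gas γ = 7/5, so γ−1 = 2/5.
T₂ = 181 × (3680/235)^(2/5) = 544 K.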